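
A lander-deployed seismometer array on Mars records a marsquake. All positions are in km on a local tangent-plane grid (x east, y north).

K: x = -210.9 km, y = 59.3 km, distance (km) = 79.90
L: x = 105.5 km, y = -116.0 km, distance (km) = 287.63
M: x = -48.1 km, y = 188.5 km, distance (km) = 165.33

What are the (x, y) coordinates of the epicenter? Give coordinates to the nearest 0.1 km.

Circle about each station: (x + 210.9)² + (y − 59.3)² = 79.90²; (x − 105.5)² + (y + 116.0)² = 287.63²; (x + 48.1)² + (y − 188.5)² = 165.33².
Subtracting the K equation from the L and M equations removes the quadratic terms:
632.8 x − 350.6 y = -99756.06
325.6 x + 258.4 y = -31099.44
Solving the 2×2 system: x ≈ -132.1, y ≈ 46.1 km.

-132.1 km east, 46.1 km north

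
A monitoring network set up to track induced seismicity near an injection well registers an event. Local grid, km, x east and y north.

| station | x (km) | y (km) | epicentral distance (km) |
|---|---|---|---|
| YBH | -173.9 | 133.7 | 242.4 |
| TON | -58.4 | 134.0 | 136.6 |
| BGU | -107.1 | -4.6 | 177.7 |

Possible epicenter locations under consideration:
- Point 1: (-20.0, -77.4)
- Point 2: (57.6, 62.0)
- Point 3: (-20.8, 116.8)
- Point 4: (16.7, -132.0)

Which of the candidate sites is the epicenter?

For each candidate, compare |candidate − station| to the reported distance:
Point 1: residuals YBH 18.8, TON 78.3, BGU 64.2 → max 78.3 km
Point 2: residuals YBH 0.1, TON 0.1, BGU 0.0 → max 0.1 km
Point 3: residuals YBH 88.4, TON 95.3, BGU 28.8 → max 95.3 km
Point 4: residuals YBH 84.6, TON 139.8, BGU 0.1 → max 139.8 km
Only Point 2 has all residuals ≈ 0.

Point 2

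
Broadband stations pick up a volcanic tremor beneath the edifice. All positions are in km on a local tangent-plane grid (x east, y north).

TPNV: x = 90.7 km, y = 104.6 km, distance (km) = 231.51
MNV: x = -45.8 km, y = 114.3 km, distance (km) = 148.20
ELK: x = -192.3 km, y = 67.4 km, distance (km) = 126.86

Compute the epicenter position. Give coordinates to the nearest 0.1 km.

Circle about each station: (x − 90.7)² + (y − 104.6)² = 231.51²; (x + 45.8)² + (y − 114.3)² = 148.20²; (x + 192.3)² + (y − 67.4)² = 126.86².
Subtracting pairs of circle equations eliminates x²+y² and gives linear equations (the radical axes):
-273.0 x + 19.4 y = 27628.12
-566.0 x − 74.4 y = 59857.82
Solving the 2×2 system: x ≈ -102.8, y ≈ -22.5 km.

(-102.8, -22.5)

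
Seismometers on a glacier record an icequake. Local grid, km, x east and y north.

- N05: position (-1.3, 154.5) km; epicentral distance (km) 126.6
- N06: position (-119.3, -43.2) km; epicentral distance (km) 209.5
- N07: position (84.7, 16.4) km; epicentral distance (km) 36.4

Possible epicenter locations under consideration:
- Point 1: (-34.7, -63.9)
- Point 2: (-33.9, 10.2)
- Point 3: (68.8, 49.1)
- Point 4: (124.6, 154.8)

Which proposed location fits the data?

For each candidate, compare |candidate − station| to the reported distance:
Point 1: residuals N05 94.3, N06 122.4, N07 107.5 → max 122.4 km
Point 2: residuals N05 21.3, N06 108.8, N07 82.4 → max 108.8 km
Point 3: residuals N05 0.0, N06 0.0, N07 0.0 → max 0.0 km
Point 4: residuals N05 0.7, N06 104.7, N07 107.6 → max 107.6 km
Only Point 3 has all residuals ≈ 0.

Point 3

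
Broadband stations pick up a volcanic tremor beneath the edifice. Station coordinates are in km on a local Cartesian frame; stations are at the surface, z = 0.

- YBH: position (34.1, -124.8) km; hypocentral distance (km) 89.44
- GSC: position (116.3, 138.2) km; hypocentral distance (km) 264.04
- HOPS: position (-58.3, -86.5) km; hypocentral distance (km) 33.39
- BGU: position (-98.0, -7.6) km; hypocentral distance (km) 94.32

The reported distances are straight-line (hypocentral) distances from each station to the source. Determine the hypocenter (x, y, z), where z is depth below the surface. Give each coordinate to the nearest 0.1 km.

Each station gives a sphere (x−x_i)² + (y−y_i)² + z² = d_i² (stations at z=0).
Subtracting the YBH sphere from GSC and HOPS: z² cancels, leaving linear equations in x and y:
164.4 x + 526.0 y = -45830.53
-184.8 x + 76.6 y = 1027.91
Solving: x ≈ -36.898, y ≈ -75.598 km (keep extra digits for the depth step; rounded: -36.9, -75.6).
Then from the YBH sphere: z² = 89.44² − (x − 34.1)² − (y + 124.8)² with x = -36.898, y = -75.598, so z ≈ 23.194 ≈ 23.2 km.

(-36.9, -75.6, 23.2)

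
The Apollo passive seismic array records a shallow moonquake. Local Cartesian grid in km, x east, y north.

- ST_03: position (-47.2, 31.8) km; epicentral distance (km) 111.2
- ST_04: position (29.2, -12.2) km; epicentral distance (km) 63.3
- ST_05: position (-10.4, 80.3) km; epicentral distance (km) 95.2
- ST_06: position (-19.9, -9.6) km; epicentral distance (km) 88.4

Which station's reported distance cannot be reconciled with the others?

ST_04

Solve using three stations at a time. Using ST_03, ST_05, ST_06 (subtract circle equations pairwise → linear system) gives (x, y) ≈ (63.4, 20.1).
Distances from that point to each station vs reported:
  ST_03: calculated 111.3 vs reported 111.2 → residual 0.1 km
  ST_04: calculated 47.1 vs reported 63.3 → residual 16.2 km
  ST_05: calculated 95.3 vs reported 95.2 → residual 0.1 km
  ST_06: calculated 88.5 vs reported 88.4 → residual 0.1 km
ST_03, ST_05, ST_06 are mutually consistent (residuals ≈ 0); ST_04 is off by 16.2 km.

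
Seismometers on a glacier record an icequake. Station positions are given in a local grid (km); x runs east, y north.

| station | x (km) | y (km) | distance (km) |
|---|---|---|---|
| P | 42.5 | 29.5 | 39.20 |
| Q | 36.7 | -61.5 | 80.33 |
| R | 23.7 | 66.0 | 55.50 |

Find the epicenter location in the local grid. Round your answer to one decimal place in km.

Circle about each station: (x − 42.5)² + (y − 29.5)² = 39.20²; (x − 36.7)² + (y + 61.5)² = 80.33²; (x − 23.7)² + (y − 66.0)² = 55.50².
Subtracting the P equation from the Q and R equations removes the quadratic terms:
-11.6 x − 182.0 y = -2463.63
-37.6 x + 73.0 y = 697.58
Solving the 2×2 system: x ≈ 6.9, y ≈ 13.1 km.

(6.9, 13.1)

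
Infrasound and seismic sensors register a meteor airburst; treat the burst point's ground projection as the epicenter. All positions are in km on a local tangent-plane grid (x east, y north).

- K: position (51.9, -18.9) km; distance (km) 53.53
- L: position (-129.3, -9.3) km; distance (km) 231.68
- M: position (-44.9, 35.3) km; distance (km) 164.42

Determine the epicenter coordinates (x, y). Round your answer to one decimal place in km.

Circle about each station: (x − 51.9)² + (y + 18.9)² = 53.53²; (x + 129.3)² + (y + 9.3)² = 231.68²; (x + 44.9)² + (y − 35.3)² = 164.42².
Subtracting pairs of circle equations eliminates x²+y² and gives linear equations (the radical axes):
-362.4 x + 19.2 y = -37056.00
-193.6 x + 108.4 y = -23957.20
Solving the 2×2 system: x ≈ 100.0, y ≈ -42.4 km.

100.0 km east, -42.4 km north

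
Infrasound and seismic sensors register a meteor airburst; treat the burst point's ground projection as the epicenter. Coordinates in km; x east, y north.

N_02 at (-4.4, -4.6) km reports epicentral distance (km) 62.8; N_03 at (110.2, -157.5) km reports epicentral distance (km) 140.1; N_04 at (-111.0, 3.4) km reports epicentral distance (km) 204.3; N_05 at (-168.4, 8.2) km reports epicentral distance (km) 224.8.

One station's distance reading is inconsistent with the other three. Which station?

N_04

Solve using three stations at a time. Using N_02, N_03, N_05 (subtract circle equations pairwise → linear system) gives (x, y) ≈ (53.2, -29.5).
Distances from that point to each station vs reported:
  N_02: calculated 62.8 vs reported 62.8 → residual 0.0 km
  N_03: calculated 140.1 vs reported 140.1 → residual 0.0 km
  N_04: calculated 167.5 vs reported 204.3 → residual 36.8 km
  N_05: calculated 224.8 vs reported 224.8 → residual 0.0 km
N_02, N_03, N_05 are mutually consistent (residuals ≈ 0); N_04 is off by 36.8 km.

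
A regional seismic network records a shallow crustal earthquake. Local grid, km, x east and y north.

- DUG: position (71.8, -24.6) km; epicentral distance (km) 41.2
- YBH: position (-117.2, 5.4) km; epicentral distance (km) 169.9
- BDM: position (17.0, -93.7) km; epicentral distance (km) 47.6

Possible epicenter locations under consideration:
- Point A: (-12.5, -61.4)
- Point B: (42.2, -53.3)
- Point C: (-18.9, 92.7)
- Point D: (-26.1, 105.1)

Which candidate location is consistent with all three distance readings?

For each candidate, compare |candidate − station| to the reported distance:
Point A: residuals DUG 50.8, YBH 45.7, BDM 3.9 → max 50.8 km
Point B: residuals DUG 0.0, YBH 0.0, BDM 0.0 → max 0.0 km
Point C: residuals DUG 107.1, YBH 38.4, BDM 142.2 → max 142.2 km
Point D: residuals DUG 121.3, YBH 34.8, BDM 155.8 → max 155.8 km
Only Point B has all residuals ≈ 0.

Point B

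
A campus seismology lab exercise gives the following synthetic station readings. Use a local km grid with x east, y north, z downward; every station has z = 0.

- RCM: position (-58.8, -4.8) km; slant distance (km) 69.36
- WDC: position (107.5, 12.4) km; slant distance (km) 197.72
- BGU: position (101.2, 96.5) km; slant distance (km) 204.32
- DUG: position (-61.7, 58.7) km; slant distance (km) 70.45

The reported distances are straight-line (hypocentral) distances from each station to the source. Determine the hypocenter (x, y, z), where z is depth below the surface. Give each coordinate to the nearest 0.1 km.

x ≈ -80.9 km, y ≈ 24.8 km, depth ≈ 58.7 km

Each station gives a sphere (x−x_i)² + (y−y_i)² + z² = d_i² (stations at z=0).
Subtracting the RCM sphere from WDC and BGU: z² cancels, leaving linear equations in x and y:
332.6 x + 34.4 y = -26052.86
320.0 x + 202.6 y = -20862.64
Solving: x ≈ -80.896, y ≈ 24.797 km (keep extra digits for the depth step; rounded: -80.9, 24.8).
Then from the RCM sphere: z² = 69.36² − (x + 58.8)² − (y + 4.8)² with x = -80.896, y = 24.797, so z ≈ 58.708 ≈ 58.7 km.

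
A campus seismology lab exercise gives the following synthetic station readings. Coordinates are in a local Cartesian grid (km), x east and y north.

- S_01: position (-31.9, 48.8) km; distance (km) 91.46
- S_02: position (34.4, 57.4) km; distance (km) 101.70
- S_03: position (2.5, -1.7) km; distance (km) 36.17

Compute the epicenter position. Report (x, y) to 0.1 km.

-1.9 km east, -37.6 km north

Circle about each station: (x + 31.9)² + (y − 48.8)² = 91.46²; (x − 34.4)² + (y − 57.4)² = 101.70²; (x − 2.5)² + (y + 1.7)² = 36.17².
Subtracting the S_01 equation from the S_02 and S_03 equations removes the quadratic terms:
132.6 x + 17.2 y = -898.89
68.8 x − 101.0 y = 3666.75
Solving the 2×2 system: x ≈ -1.9, y ≈ -37.6 km.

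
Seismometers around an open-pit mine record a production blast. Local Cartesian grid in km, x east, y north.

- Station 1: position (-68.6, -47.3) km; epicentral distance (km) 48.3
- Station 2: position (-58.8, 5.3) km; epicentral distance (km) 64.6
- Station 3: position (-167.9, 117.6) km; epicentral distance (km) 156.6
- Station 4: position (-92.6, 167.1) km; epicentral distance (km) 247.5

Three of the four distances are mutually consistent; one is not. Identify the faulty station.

Station 4

Solve using three stations at a time. Using Station 1, Station 2, Station 3 (subtract circle equations pairwise → linear system) gives (x, y) ≈ (-113.4, -29.2).
Distances from that point to each station vs reported:
  Station 1: calculated 48.3 vs reported 48.3 → residual 0.0 km
  Station 2: calculated 64.6 vs reported 64.6 → residual 0.0 km
  Station 3: calculated 156.6 vs reported 156.6 → residual 0.0 km
  Station 4: calculated 197.4 vs reported 247.5 → residual 50.1 km
Station 1, Station 2, Station 3 are mutually consistent (residuals ≈ 0); Station 4 is off by 50.1 km.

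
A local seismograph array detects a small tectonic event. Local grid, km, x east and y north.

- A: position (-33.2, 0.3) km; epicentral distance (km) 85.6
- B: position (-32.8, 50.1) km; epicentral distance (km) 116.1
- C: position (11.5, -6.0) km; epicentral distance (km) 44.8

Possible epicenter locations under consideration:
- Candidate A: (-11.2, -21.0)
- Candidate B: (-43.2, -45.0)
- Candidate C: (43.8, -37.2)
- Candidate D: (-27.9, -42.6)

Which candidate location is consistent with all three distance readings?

For each candidate, compare |candidate − station| to the reported distance:
Candidate A: residuals A 55.0, B 41.8, C 17.6 → max 55.0 km
Candidate B: residuals A 39.2, B 20.4, C 22.4 → max 39.2 km
Candidate C: residuals A 0.0, B 0.0, C 0.1 → max 0.1 km
Candidate D: residuals A 42.4, B 23.3, C 9.0 → max 42.4 km
Only Candidate C has all residuals ≈ 0.

Candidate C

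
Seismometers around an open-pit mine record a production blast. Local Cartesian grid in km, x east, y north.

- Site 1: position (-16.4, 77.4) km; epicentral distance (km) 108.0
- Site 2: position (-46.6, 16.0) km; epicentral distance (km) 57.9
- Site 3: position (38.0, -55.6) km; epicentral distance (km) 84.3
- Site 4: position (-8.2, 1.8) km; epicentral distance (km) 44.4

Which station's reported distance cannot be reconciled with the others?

Site 2

Solve using three stations at a time. Using Site 1, Site 3, Site 4 (subtract circle equations pairwise → linear system) gives (x, y) ≈ (-41.7, -27.7).
Distances from that point to each station vs reported:
  Site 1: calculated 108.1 vs reported 108.0 → residual 0.1 km
  Site 2: calculated 44.0 vs reported 57.9 → residual 13.9 km
  Site 3: calculated 84.4 vs reported 84.3 → residual 0.1 km
  Site 4: calculated 44.6 vs reported 44.4 → residual 0.2 km
Site 1, Site 3, Site 4 are mutually consistent (residuals ≈ 0); Site 2 is off by 13.9 km.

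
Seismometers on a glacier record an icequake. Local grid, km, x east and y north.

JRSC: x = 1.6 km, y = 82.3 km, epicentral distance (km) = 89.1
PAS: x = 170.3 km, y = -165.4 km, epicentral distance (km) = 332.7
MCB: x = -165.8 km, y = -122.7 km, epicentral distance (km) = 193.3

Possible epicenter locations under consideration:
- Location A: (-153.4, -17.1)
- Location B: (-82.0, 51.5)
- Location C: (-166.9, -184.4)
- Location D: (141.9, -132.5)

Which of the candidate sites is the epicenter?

Location B

For each candidate, compare |candidate − station| to the reported distance:
Location A: residuals JRSC 95.0, PAS 23.4, MCB 87.0 → max 95.0 km
Location B: residuals JRSC 0.0, PAS 0.0, MCB 0.0 → max 0.0 km
Location C: residuals JRSC 226.4, PAS 5.0, MCB 131.6 → max 226.4 km
Location D: residuals JRSC 167.5, PAS 289.2, MCB 114.6 → max 289.2 km
Only Location B has all residuals ≈ 0.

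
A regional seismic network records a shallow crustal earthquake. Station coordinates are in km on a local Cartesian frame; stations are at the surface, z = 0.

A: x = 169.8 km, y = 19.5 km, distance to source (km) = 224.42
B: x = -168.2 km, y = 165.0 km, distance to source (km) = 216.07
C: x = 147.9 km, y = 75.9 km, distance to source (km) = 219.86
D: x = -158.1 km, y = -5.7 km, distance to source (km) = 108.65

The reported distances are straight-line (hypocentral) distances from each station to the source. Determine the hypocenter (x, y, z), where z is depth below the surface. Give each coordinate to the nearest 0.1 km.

(-51.2, -15.9, 16.5)

Each station gives a sphere (x−x_i)² + (y−y_i)² + z² = d_i² (stations at z=0).
Subtracting the A sphere from B and C: z² cancels, leaving linear equations in x and y:
-676.0 x + 291.0 y = 29982.04
-43.8 x + 112.8 y = 448.85
Solving: x ≈ -51.197, y ≈ -15.900 km (keep extra digits for the depth step; rounded: -51.2, -15.9).
Then from the A sphere: z² = 224.42² − (x − 169.8)² − (y − 19.5)² with x = -51.197, y = -15.900, so z ≈ 16.477 ≈ 16.5 km.
Check against D (with the unrounded solution): distance 108.65 ≈ 108.65 km. ✓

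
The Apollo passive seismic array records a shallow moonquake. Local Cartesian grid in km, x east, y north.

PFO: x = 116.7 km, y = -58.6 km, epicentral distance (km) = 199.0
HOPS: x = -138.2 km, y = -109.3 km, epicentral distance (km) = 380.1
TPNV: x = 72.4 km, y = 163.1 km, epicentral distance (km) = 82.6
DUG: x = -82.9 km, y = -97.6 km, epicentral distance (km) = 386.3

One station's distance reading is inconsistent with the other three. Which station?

Solve using three stations at a time. Using PFO, HOPS, TPNV (subtract circle equations pairwise → linear system) gives (x, y) ≈ (150.9, 137.4).
Distances from that point to each station vs reported:
  PFO: calculated 199.0 vs reported 199.0 → residual 0.0 km
  HOPS: calculated 380.1 vs reported 380.1 → residual 0.0 km
  TPNV: calculated 82.6 vs reported 82.6 → residual 0.0 km
  DUG: calculated 331.5 vs reported 386.3 → residual 54.8 km
PFO, HOPS, TPNV are mutually consistent (residuals ≈ 0); DUG is off by 54.8 km.

DUG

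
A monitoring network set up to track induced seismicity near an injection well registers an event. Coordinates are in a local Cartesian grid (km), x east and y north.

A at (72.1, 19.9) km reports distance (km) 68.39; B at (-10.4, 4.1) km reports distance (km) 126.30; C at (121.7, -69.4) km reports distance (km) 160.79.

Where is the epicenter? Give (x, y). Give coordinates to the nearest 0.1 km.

Circle about each station: (x − 72.1)² + (y − 19.9)² = 68.39²; (x + 10.4)² + (y − 4.1)² = 126.30²; (x − 121.7)² + (y + 69.4)² = 160.79².
Subtracting the A equation from the B and C equations removes the quadratic terms:
-165.0 x − 31.6 y = -16743.95
99.2 x − 178.6 y = -7143.40
Solving the 2×2 system: x ≈ 84.8, y ≈ 87.1 km.

84.8 km east, 87.1 km north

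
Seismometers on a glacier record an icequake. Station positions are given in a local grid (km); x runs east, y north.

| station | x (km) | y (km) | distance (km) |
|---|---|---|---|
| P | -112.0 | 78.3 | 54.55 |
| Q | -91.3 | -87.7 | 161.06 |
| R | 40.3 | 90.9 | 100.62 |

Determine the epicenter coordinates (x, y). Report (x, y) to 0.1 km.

x ≈ -58.1 km, y ≈ 69.9 km

Circle about each station: (x + 112.0)² + (y − 78.3)² = 54.55²; (x + 91.3)² + (y + 87.7)² = 161.06²; (x − 40.3)² + (y − 90.9)² = 100.62².
Subtracting the P equation from the Q and R equations removes the quadratic terms:
41.4 x − 332.0 y = -25612.53
304.6 x + 25.2 y = -15936.67
Solving the 2×2 system: x ≈ -58.1, y ≈ 69.9 km.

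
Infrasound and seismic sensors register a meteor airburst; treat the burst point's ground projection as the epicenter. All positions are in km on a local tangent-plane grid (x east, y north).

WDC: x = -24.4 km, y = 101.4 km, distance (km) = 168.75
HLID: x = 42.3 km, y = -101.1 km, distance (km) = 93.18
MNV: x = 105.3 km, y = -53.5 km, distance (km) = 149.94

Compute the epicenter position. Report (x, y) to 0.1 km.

x ≈ -44.1 km, y ≈ -66.2 km

Circle about each station: (x + 24.4)² + (y − 101.4)² = 168.75²; (x − 42.3)² + (y + 101.1)² = 93.18²; (x − 105.3)² + (y + 53.5)² = 149.94².
Subtracting the WDC equation from the HLID and MNV equations removes the quadratic terms:
133.4 x − 405.0 y = 20927.23
259.4 x − 309.8 y = 9067.58
Solving the 2×2 system: x ≈ -44.1, y ≈ -66.2 km.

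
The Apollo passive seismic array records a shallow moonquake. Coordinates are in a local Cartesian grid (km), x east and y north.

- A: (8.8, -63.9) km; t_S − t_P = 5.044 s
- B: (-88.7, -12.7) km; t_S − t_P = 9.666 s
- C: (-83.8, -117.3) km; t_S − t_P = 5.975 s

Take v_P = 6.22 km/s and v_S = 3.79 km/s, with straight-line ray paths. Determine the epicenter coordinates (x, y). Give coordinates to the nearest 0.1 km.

x ≈ -33.5 km, y ≈ -88.5 km

Distance from S−P lag: d = Δt · v_P v_S / (v_P − v_S) = Δt · (6.22·3.79)/(6.22−3.79) ≈ 9.7012·Δt.
So d_A = 48.93, d_B = 93.77, d_C = 57.96 km.
Circle about each station: (x − 8.8)² + (y + 63.9)² = 48.93²; (x + 88.7)² + (y + 12.7)² = 93.77²; (x + 83.8)² + (y + 117.3)² = 57.96².
Subtracting the A equation from the B and C equations removes the quadratic terms:
-195.0 x + 102.4 y = -2530.34
-185.2 x − 106.8 y = 15655.86
Solving the 2×2 system: x ≈ -33.5, y ≈ -88.5 km.
Check against A (with the unrounded x, y): √((x − 8.8)²+(y + 63.9)²) = 48.93 ≈ 48.93 km. ✓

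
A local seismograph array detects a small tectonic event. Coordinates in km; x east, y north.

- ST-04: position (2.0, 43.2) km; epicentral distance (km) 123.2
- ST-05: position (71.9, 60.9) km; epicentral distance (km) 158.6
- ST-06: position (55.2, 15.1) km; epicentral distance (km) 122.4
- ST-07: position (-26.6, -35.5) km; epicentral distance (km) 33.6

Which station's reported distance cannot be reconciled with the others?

Solve using three stations at a time. Using ST-05, ST-06, ST-07 (subtract circle equations pairwise → linear system) gives (x, y) ≈ (-59.2, -28.3).
Distances from that point to each station vs reported:
  ST-04: calculated 94.1 vs reported 123.2 → residual 29.1 km
  ST-05: calculated 158.6 vs reported 158.6 → residual 0.0 km
  ST-06: calculated 122.3 vs reported 122.4 → residual 0.1 km
  ST-07: calculated 33.4 vs reported 33.6 → residual 0.2 km
ST-05, ST-06, ST-07 are mutually consistent (residuals ≈ 0); ST-04 is off by 29.1 km.

ST-04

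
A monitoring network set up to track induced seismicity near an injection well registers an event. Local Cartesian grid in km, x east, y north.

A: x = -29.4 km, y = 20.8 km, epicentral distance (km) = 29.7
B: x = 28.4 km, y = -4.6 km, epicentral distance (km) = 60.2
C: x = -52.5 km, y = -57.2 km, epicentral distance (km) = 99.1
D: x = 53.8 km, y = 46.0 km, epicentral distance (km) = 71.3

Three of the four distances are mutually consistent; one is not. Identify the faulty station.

A

Solve using three stations at a time. Using B, C, D (subtract circle equations pairwise → linear system) gives (x, y) ≈ (-16.8, 35.4).
Distances from that point to each station vs reported:
  A: calculated 19.2 vs reported 29.7 → residual 10.5 km
  B: calculated 60.4 vs reported 60.2 → residual 0.2 km
  C: calculated 99.2 vs reported 99.1 → residual 0.1 km
  D: calculated 71.4 vs reported 71.3 → residual 0.1 km
B, C, D are mutually consistent (residuals ≈ 0); A is off by 10.5 km.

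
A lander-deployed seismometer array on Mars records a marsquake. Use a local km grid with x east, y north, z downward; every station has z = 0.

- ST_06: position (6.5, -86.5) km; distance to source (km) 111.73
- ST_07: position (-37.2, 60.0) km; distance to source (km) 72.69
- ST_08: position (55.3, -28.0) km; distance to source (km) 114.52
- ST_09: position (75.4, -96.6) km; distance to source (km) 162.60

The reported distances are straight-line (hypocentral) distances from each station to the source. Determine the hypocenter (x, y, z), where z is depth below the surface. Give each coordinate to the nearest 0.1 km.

x ≈ -46.6 km, y ≈ 2.0 km, depth ≈ 42.8 km

Each station gives a sphere (x−x_i)² + (y−y_i)² + z² = d_i² (stations at z=0).
Subtracting the ST_06 sphere from ST_07 and ST_08: z² cancels, leaving linear equations in x and y:
-87.4 x + 293.0 y = 4659.10
97.6 x + 117.0 y = -4313.65
Solving: x ≈ -46.597, y ≈ 2.002 km (keep extra digits for the depth step; rounded: -46.6, 2.0).
Then from the ST_06 sphere: z² = 111.73² − (x − 6.5)² − (y + 86.5)² with x = -46.597, y = 2.002, so z ≈ 42.798 ≈ 42.8 km.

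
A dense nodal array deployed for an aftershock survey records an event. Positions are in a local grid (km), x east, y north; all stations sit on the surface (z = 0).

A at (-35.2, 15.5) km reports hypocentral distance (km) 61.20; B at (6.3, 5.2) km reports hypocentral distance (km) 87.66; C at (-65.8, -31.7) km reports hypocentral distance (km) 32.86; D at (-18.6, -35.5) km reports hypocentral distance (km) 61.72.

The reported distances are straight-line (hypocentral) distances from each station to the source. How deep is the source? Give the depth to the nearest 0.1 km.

depth ≈ 31.5 km

Each station gives a sphere (x−x_i)² + (y−y_i)² + z² = d_i² (stations at z=0).
Subtracting the A sphere from B and C: z² cancels, leaving linear equations in x and y:
83.0 x − 20.6 y = -5351.40
-61.2 x − 94.4 y = 6520.90
Solving: x ≈ -70.306, y ≈ -23.497 km (keep extra digits for the depth step; rounded: -70.3, -23.5).
Then from the A sphere: z² = 61.20² − (x + 35.2)² − (y − 15.5)² with x = -70.306, y = -23.497, so z ≈ 31.500 ≈ 31.5 km.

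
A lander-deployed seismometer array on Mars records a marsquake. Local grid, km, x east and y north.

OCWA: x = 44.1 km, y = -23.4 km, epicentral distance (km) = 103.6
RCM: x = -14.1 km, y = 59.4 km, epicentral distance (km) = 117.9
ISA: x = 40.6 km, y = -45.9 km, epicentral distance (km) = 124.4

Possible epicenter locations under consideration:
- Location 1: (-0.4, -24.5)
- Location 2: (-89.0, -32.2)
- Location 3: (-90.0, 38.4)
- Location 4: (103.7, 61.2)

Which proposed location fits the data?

Location 4

For each candidate, compare |candidate − station| to the reported distance:
Location 1: residuals OCWA 59.1, RCM 32.9, ISA 78.2 → max 78.2 km
Location 2: residuals OCWA 29.8, RCM 0.4, ISA 5.9 → max 29.8 km
Location 3: residuals OCWA 44.1, RCM 39.1, ISA 31.0 → max 44.1 km
Location 4: residuals OCWA 0.1, RCM 0.1, ISA 0.1 → max 0.1 km
Only Location 4 has all residuals ≈ 0.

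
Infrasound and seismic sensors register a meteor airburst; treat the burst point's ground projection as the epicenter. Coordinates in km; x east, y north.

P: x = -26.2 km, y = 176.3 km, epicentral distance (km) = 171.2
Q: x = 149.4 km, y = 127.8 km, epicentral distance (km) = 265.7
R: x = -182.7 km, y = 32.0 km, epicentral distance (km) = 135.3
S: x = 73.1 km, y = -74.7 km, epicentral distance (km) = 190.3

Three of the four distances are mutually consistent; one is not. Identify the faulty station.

R

Solve using three stations at a time. Using P, Q, S (subtract circle equations pairwise → linear system) gives (x, y) ≈ (-92.8, 18.6).
Distances from that point to each station vs reported:
  P: calculated 171.2 vs reported 171.2 → residual 0.0 km
  Q: calculated 265.7 vs reported 265.7 → residual 0.0 km
  R: calculated 90.9 vs reported 135.3 → residual 44.4 km
  S: calculated 190.3 vs reported 190.3 → residual 0.0 km
P, Q, S are mutually consistent (residuals ≈ 0); R is off by 44.4 km.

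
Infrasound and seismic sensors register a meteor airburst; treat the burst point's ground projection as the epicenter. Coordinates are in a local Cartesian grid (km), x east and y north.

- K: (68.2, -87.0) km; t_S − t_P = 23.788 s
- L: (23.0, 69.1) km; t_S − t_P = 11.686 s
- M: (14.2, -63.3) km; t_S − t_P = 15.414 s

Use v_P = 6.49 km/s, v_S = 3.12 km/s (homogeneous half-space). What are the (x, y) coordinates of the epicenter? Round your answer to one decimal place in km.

-26.9 km east, 19.7 km north

Distance from S−P lag: d = Δt · v_P v_S / (v_P − v_S) = Δt · (6.49·3.12)/(6.49−3.12) ≈ 6.0085·Δt.
So d_K = 142.93, d_L = 70.22, d_M = 92.62 km.
Circle about each station: (x − 68.2)² + (y + 87.0)² = 142.93²; (x − 23.0)² + (y − 69.1)² = 70.22²; (x − 14.2)² + (y + 63.3)² = 92.62².
Subtracting pairs of circle equations eliminates x²+y² and gives linear equations (the radical axes):
-90.4 x + 312.2 y = 8581.71
-108.0 x + 47.4 y = 3838.81
Solving the 2×2 system: x ≈ -26.9, y ≈ 19.7 km.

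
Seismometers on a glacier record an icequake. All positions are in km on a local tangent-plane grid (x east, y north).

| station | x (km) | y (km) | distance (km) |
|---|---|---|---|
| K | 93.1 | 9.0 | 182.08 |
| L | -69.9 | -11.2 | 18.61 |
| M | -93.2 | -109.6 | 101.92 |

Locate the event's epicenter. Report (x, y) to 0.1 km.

(-88.2, -7.8)

Circle about each station: (x − 93.1)² + (y − 9.0)² = 182.08²; (x + 69.9)² + (y + 11.2)² = 18.61²; (x + 93.2)² + (y + 109.6)² = 101.92².
Subtracting pairs of circle equations eliminates x²+y² and gives linear equations (the radical axes):
-326.0 x − 40.4 y = 29069.63
-372.6 x − 237.2 y = 34715.23
Solving the 2×2 system: x ≈ -88.2, y ≈ -7.8 km.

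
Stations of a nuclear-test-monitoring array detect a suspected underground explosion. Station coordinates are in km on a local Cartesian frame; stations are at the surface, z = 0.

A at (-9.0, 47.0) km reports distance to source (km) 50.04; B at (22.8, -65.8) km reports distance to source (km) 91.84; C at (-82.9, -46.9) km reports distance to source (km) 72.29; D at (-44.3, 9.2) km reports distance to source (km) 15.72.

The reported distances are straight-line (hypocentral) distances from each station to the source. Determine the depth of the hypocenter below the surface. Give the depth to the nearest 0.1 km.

Each station gives a sphere (x−x_i)² + (y−y_i)² + z² = d_i² (stations at z=0).
Subtracting the A sphere from B and C: z² cancels, leaving linear equations in x and y:
63.6 x − 225.6 y = -3371.10
-147.8 x − 187.8 y = 4060.18
Solving: x ≈ -34.205, y ≈ 5.300 km (keep extra digits for the depth step; rounded: -34.2, 5.3).
Then from the A sphere: z² = 50.04² − (x + 9.0)² − (y − 47.0)² with x = -34.205, y = 5.300, so z ≈ 11.394 ≈ 11.4 km.

11.4 km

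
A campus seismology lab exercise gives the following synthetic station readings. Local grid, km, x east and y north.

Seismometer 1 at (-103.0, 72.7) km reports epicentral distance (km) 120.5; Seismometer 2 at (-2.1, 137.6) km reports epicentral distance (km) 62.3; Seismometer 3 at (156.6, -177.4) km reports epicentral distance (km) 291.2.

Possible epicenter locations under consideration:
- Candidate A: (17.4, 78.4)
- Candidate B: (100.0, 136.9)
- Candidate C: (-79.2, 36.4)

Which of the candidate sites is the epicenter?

Candidate A

For each candidate, compare |candidate − station| to the reported distance:
Candidate A: residuals Seismometer 1 0.0, Seismometer 2 0.0, Seismometer 3 0.0 → max 0.0 km
Candidate B: residuals Seismometer 1 92.4, Seismometer 2 39.8, Seismometer 3 28.2 → max 92.4 km
Candidate C: residuals Seismometer 1 77.1, Seismometer 2 64.9, Seismometer 3 27.1 → max 77.1 km
Only Candidate A has all residuals ≈ 0.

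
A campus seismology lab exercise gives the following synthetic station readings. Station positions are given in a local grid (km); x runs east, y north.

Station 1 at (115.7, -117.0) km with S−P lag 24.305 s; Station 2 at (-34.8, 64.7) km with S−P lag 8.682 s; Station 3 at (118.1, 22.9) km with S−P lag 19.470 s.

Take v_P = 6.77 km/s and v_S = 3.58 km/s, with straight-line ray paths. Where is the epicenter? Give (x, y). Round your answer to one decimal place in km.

-27.9 km east, -0.9 km north

Distance from S−P lag: d = Δt · v_P v_S / (v_P − v_S) = Δt · (6.77·3.58)/(6.77−3.58) ≈ 7.5977·Δt.
So d_Station 1 = 184.66, d_Station 2 = 65.96, d_Station 3 = 147.93 km.
Circle about each station: (x − 115.7)² + (y + 117.0)² = 184.66²; (x + 34.8)² + (y − 64.7)² = 65.96²; (x − 118.1)² + (y − 22.9)² = 147.93².
Subtracting pairs of circle equations eliminates x²+y² and gives linear equations (the radical axes):
-301.0 x + 363.4 y = 8070.23
4.8 x + 279.8 y = -387.44
Solving the 2×2 system: x ≈ -27.9, y ≈ -0.9 km.
Check against Station 1 (with the unrounded x, y): √((x − 115.7)²+(y + 117.0)²) = 184.66 ≈ 184.66 km. ✓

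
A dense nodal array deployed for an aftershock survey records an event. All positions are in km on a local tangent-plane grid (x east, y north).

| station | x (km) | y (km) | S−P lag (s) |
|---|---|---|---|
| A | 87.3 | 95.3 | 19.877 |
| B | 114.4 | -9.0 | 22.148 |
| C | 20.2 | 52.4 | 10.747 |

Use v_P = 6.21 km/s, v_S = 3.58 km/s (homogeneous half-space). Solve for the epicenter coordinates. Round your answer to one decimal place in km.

(-68.3, 31.9)

Distance from S−P lag: d = Δt · v_P v_S / (v_P − v_S) = Δt · (6.21·3.58)/(6.21−3.58) ≈ 8.4532·Δt.
So d_A = 168.02, d_B = 187.22, d_C = 90.85 km.
Circle about each station: (x − 87.3)² + (y − 95.3)² = 168.02²; (x − 114.4)² + (y + 9.0)² = 187.22²; (x − 20.2)² + (y − 52.4)² = 90.85².
Subtracting the A equation from the B and C equations removes the quadratic terms:
54.2 x − 208.6 y = -10355.63
-134.2 x − 85.8 y = 6427.42
Solving the 2×2 system: x ≈ -68.3, y ≈ 31.9 km.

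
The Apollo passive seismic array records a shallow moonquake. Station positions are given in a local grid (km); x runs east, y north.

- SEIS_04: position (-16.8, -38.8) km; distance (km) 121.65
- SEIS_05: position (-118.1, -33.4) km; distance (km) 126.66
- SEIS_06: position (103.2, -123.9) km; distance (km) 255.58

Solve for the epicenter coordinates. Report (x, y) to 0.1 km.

Circle about each station: (x + 16.8)² + (y + 38.8)² = 121.65²; (x + 118.1)² + (y + 33.4)² = 126.66²; (x − 103.2)² + (y + 123.9)² = 255.58².
Subtracting pairs of circle equations eliminates x²+y² and gives linear equations (the radical axes):
-202.6 x + 10.8 y = 12031.46
240.0 x − 170.2 y = -26308.64
Solving the 2×2 system: x ≈ -55.3, y ≈ 76.6 km.

(-55.3, 76.6)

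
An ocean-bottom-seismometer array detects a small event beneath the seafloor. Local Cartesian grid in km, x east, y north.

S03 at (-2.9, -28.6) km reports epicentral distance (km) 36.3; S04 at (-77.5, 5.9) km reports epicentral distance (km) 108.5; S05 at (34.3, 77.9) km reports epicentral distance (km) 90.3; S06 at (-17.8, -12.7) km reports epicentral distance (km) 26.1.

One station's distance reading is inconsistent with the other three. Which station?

S06

Solve using three stations at a time. Using S03, S04, S05 (subtract circle equations pairwise → linear system) gives (x, y) ≈ (29.5, -12.3).
Distances from that point to each station vs reported:
  S03: calculated 36.3 vs reported 36.3 → residual 0.0 km
  S04: calculated 108.5 vs reported 108.5 → residual 0.0 km
  S05: calculated 90.3 vs reported 90.3 → residual 0.0 km
  S06: calculated 47.3 vs reported 26.1 → residual 21.2 km
S03, S04, S05 are mutually consistent (residuals ≈ 0); S06 is off by 21.2 km.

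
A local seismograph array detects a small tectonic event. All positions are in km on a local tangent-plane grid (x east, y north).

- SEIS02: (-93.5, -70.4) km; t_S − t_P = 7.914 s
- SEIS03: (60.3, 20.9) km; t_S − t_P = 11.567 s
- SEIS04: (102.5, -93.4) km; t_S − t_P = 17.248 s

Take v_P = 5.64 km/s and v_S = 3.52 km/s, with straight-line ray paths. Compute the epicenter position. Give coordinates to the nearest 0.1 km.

Distance from S−P lag: d = Δt · v_P v_S / (v_P − v_S) = Δt · (5.64·3.52)/(5.64−3.52) ≈ 9.3645·Δt.
So d_SEIS02 = 74.11, d_SEIS03 = 108.32, d_SEIS04 = 161.52 km.
Circle about each station: (x + 93.5)² + (y + 70.4)² = 74.11²; (x − 60.3)² + (y − 20.9)² = 108.32²; (x − 102.5)² + (y + 93.4)² = 161.52².
Subtracting pairs of circle equations eliminates x²+y² and gives linear equations (the radical axes):
307.6 x + 182.6 y = -15866.44
392.0 x − 46.0 y = -15065.02
Solving the 2×2 system: x ≈ -40.6, y ≈ -18.5 km.
Check against SEIS02 (with the unrounded x, y): √((x + 93.5)²+(y + 70.4)²) = 74.11 ≈ 74.11 km. ✓

x ≈ -40.6 km, y ≈ -18.5 km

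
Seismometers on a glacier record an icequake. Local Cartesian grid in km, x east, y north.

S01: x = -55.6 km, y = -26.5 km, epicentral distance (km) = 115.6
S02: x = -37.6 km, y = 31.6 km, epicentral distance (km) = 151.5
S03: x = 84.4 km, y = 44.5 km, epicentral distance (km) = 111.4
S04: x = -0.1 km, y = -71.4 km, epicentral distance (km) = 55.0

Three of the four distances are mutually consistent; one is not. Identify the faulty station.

S02

Solve using three stations at a time. Using S01, S03, S04 (subtract circle equations pairwise → linear system) gives (x, y) ≈ (54.2, -62.7).
Distances from that point to each station vs reported:
  S01: calculated 115.6 vs reported 115.6 → residual 0.0 km
  S02: calculated 131.6 vs reported 151.5 → residual 19.9 km
  S03: calculated 111.4 vs reported 111.4 → residual 0.0 km
  S04: calculated 55.0 vs reported 55.0 → residual 0.0 km
S01, S03, S04 are mutually consistent (residuals ≈ 0); S02 is off by 19.9 km.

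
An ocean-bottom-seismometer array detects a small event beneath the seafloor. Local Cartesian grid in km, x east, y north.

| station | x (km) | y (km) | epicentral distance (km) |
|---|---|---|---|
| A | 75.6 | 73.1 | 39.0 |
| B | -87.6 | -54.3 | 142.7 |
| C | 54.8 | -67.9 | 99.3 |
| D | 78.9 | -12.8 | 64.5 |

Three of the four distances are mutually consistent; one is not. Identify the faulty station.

A

Solve using three stations at a time. Using B, C, D (subtract circle equations pairwise → linear system) gives (x, y) ≈ (29.0, 27.9).
Distances from that point to each station vs reported:
  A: calculated 64.9 vs reported 39.0 → residual 25.9 km
  B: calculated 142.7 vs reported 142.7 → residual 0.0 km
  C: calculated 99.3 vs reported 99.3 → residual 0.0 km
  D: calculated 64.4 vs reported 64.5 → residual 0.1 km
B, C, D are mutually consistent (residuals ≈ 0); A is off by 25.9 km.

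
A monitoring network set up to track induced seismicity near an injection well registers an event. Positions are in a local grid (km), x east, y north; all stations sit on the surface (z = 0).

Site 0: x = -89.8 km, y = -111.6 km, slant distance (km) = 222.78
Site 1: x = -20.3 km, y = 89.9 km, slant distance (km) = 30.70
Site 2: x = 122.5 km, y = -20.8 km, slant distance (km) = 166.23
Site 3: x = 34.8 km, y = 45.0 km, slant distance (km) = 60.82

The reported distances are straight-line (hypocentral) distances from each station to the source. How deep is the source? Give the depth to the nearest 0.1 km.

depth ≈ 22.0 km

Each station gives a sphere (x−x_i)² + (y−y_i)² + z² = d_i² (stations at z=0).
Subtracting the Site 0 sphere from Site 1 and Site 2: z² cancels, leaving linear equations in x and y:
139.0 x + 403.0 y = 36663.94
424.6 x + 181.6 y = 16918.81
Solving: x ≈ 1.098, y ≈ 90.599 km (keep extra digits for the depth step; rounded: 1.1, 90.6).
Then from the Site 0 sphere: z² = 222.78² − (x + 89.8)² − (y + 111.6)² with x = 1.098, y = 90.599, so z ≈ 22.001 ≈ 22.0 km.
Check against Site 3 (with the unrounded solution): distance 60.82 ≈ 60.82 km. ✓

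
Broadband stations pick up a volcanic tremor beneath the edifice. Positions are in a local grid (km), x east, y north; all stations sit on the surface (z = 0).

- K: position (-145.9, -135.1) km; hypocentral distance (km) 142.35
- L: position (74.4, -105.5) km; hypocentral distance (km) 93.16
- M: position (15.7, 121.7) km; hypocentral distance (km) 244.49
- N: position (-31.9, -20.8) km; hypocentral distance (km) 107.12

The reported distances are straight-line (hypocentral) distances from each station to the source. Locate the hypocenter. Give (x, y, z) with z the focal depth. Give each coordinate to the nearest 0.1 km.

x ≈ -9.7 km, y ≈ -118.5 km, depth ≈ 37.9 km

Each station gives a sphere (x−x_i)² + (y−y_i)² + z² = d_i² (stations at z=0).
Subtracting the K sphere from L and M: z² cancels, leaving linear equations in x and y:
440.6 x + 59.2 y = -11288.47
323.2 x + 513.6 y = -63993.28
Solving: x ≈ -9.700, y ≈ -118.494 km (keep extra digits for the depth step; rounded: -9.7, -118.5).
Then from the K sphere: z² = 142.35² − (x + 145.9)² − (y + 135.1)² with x = -9.700, y = -118.494, so z ≈ 37.912 ≈ 37.9 km.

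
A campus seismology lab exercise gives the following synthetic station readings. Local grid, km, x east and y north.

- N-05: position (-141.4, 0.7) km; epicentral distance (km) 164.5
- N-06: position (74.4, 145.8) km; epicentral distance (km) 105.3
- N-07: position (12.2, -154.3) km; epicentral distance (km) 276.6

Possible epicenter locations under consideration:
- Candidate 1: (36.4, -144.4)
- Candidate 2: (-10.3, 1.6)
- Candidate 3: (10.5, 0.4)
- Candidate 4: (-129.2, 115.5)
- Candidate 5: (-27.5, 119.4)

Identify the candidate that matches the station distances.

For each candidate, compare |candidate − station| to the reported distance:
Candidate 1: residuals N-05 65.0, N-06 187.4, N-07 250.5 → max 250.5 km
Candidate 2: residuals N-05 33.4, N-06 61.9, N-07 119.1 → max 119.1 km
Candidate 3: residuals N-05 12.6, N-06 53.5, N-07 121.9 → max 121.9 km
Candidate 4: residuals N-05 49.1, N-06 100.5, N-07 28.0 → max 100.5 km
Candidate 5: residuals N-05 0.0, N-06 0.0, N-07 0.0 → max 0.0 km
Only Candidate 5 has all residuals ≈ 0.

Candidate 5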